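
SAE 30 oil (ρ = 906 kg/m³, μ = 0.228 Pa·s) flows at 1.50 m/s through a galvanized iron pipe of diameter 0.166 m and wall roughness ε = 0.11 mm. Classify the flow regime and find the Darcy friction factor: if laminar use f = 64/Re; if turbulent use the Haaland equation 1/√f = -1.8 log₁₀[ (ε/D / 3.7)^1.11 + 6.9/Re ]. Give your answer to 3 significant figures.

f ≈ 0.0647

Re = ρVD/μ = 906·1.5·0.166/0.228 = 989.4.
Re < 2300 → laminar, so f = 64/Re = 0.06468 (roughness is irrelevant in laminar flow).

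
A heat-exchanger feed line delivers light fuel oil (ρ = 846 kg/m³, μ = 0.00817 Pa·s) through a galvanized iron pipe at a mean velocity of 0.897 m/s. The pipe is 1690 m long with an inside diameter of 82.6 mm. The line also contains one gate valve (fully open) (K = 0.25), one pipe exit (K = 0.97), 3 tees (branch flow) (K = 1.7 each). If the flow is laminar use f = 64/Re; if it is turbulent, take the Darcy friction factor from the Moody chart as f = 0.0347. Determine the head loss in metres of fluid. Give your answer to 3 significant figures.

Reynolds number Re = ρVD/μ = 846 · 0.897 · 0.0826 / 0.00817 = 7672.
Re > 4000 → turbulent; use the Moody-chart value f = 0.0347.
Total minor-loss coefficient ΣK = 1·0.25 + 1·0.97 + 3·1.7 = 6.32.
ΔP = [f·L/D + ΣK]·(ρV²/2) = [0.0347·1690/0.0826 + 6.32]·(846·0.897²/2) = [710 + 6.32]·340.3 = 2.438e+05 Pa.
Head loss h_f = ΔP/(ρg) = 2.438e+05/(846·9.81) = 29.4 m.

h_f ≈ 29.4 m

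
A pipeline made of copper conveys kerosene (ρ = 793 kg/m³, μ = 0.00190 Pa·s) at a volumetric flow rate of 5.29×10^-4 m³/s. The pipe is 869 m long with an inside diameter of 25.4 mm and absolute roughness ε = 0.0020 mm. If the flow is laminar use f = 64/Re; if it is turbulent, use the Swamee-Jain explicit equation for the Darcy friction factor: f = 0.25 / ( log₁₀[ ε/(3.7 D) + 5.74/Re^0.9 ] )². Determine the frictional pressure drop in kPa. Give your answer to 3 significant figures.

Cross-sectional area A = πD²/4 = π(0.0254)²/4 = 0.0005067 m²; mean velocity V = Q/A = 0.000529/0.0005067 = 1.044 m/s.
Reynolds number Re = ρVD/μ = 793 · 1.044 · 0.0254 / 0.0019 = 1.107e+04.
Re > 4000 → turbulent. Relative roughness ε/D = 2e-06/0.0254 = 7.87e-05. Swamee-Jain: f = 0.25/(log₁₀[7.87e-05/3.7 + 5.74/1.107e+04^0.9])² = 0.25/(log₁₀[2.13e-05 + 0.00132])² = 0.25/(-2.874)² = 0.03027.
Darcy-Weisbach: ΔP = f(L/D)(ρV²/2) = 0.03027·(869/0.0254)·(793·1.044²/2) = 0.03027·3.421e+04·432.2 = 4.476e+05 Pa.
ΔP = 4.476e+05 Pa = 448 kPa.

ΔP ≈ 448 kPa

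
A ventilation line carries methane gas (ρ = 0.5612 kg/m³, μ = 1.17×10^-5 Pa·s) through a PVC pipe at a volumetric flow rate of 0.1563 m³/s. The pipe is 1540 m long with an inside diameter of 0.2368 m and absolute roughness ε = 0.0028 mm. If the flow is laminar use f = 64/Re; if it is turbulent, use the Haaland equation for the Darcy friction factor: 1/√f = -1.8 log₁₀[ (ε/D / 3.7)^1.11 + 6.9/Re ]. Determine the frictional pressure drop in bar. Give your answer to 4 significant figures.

ΔP ≈ 0.005006 bar

Cross-sectional area A = πD²/4 = π(0.2368)²/4 = 0.04404 m²; mean velocity V = Q/A = 0.1563/0.04404 = 3.549 m/s.
Reynolds number Re = ρVD/μ = 0.5612 · 3.549 · 0.2368 / 1.17e-05 = 4.031e+04.
Re > 4000 → turbulent. Relative roughness ε/D = 2.8e-06/0.2368 = 1.18e-05. Haaland: 1/√f = -1.8 log₁₀[(1.18e-05/3.7)^1.11 + 6.9/4.031e+04] = -1.8 log₁₀[7.94e-07 + 0.000171] = 6.776, so f = 0.02178.
Darcy-Weisbach: ΔP = f(L/D)(ρV²/2) = 0.02178·(1540/0.2368)·(0.5612·3.549²/2) = 0.02178·6503·3.534 = 500.6 Pa.
ΔP = 500.6 Pa = 0.005006 bar.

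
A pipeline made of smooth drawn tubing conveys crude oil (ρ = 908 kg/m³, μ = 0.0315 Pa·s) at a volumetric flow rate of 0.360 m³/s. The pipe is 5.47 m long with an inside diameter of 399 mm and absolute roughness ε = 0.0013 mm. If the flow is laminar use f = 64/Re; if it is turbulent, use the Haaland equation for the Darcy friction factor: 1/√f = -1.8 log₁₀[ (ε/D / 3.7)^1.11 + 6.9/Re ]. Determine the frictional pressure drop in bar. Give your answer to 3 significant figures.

ΔP ≈ 0.0118 bar

Cross-sectional area A = πD²/4 = π(0.399)²/4 = 0.125 m²; mean velocity V = Q/A = 0.36/0.125 = 2.879 m/s.
Reynolds number Re = ρVD/μ = 908 · 2.879 · 0.399 / 0.0315 = 3.311e+04.
Re > 4000 → turbulent. Relative roughness ε/D = 1.3e-06/0.399 = 3.26e-06. Haaland: 1/√f = -1.8 log₁₀[(3.26e-06/3.7)^1.11 + 6.9/3.311e+04] = -1.8 log₁₀[1.9e-07 + 0.000208] = 6.625, so f = 0.02278.
Darcy-Weisbach: ΔP = f(L/D)(ρV²/2) = 0.02278·(5.47/0.399)·(908·2.879²/2) = 0.02278·13.71·3763 = 1175 Pa.
ΔP = 1175 Pa = 0.0118 bar.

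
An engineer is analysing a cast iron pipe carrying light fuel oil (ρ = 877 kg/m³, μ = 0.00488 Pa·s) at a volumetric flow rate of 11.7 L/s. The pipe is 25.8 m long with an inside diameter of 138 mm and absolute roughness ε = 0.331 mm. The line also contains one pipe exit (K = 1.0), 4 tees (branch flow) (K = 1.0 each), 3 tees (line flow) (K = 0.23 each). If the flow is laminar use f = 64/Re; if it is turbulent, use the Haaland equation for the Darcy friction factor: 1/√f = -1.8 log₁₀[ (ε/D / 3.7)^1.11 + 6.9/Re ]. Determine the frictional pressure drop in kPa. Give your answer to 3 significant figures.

Q = 11.7 L/s = 11.7/1000 = 0.0117 m³/s.
Cross-sectional area A = πD²/4 = π(0.138)²/4 = 0.01496 m²; mean velocity V = Q/A = 0.0117/0.01496 = 0.7822 m/s.
Reynolds number Re = ρVD/μ = 877 · 0.7822 · 0.138 / 0.00488 = 1.94e+04.
Re > 4000 → turbulent. Relative roughness ε/D = 0.000331/0.138 = 0.0024. Haaland: 1/√f = -1.8 log₁₀[(0.0024/3.7)^1.11 + 6.9/1.94e+04] = -1.8 log₁₀[0.000289 + 0.000356] = 5.743, so f = 0.03032.
Total minor-loss coefficient ΣK = 1·1 + 4·1 + 3·0.23 = 5.69.
ΔP = [f·L/D + ΣK]·(ρV²/2) = [0.03032·25.8/0.138 + 5.69]·(877·0.7822²/2) = [5.668 + 5.69]·268.3 = 3048 Pa.
ΔP = 3048 Pa = 3.05 kPa.

ΔP ≈ 3.05 kPa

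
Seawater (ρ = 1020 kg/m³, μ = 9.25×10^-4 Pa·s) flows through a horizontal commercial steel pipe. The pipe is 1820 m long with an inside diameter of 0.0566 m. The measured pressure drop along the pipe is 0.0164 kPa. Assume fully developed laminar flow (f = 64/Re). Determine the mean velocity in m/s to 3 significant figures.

V ≈ 9.75×10^-4 m/s

For laminar flow, f = 64/Re with Re = ρVD/μ, so Darcy-Weisbach reduces to ΔP = 32μLV/D². Solving for V: V = ΔP·D²/(32μL) = 16.4·(0.0566)²/(32·0.000925·1820) = 0.0009752 m/s.
Check: Re = ρVD/μ = 1020·0.0009752·0.0566/0.000925 = 60.87 < 2300, so the laminar assumption holds.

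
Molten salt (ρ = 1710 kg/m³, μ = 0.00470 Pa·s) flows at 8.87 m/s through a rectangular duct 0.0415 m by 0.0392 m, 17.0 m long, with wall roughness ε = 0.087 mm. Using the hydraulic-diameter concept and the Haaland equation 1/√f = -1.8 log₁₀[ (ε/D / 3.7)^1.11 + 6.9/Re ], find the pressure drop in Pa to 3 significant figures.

ΔP ≈ 711000 Pa

Hydraulic diameter D_h = 4A/P = 4·(0.0415·0.0392)/(2·(0.0415+0.0392)) = 0.006507/0.1614 = 0.04032 m.
Re = ρVD_h/μ = 1710·8.87·0.04032/0.0047 = 1.301e+05.
ε/D_h = 8.7e-05/0.04032 = 0.00216; Haaland gives 1/√f = -1.8 log₁₀[0.000257+5.3e-05] = 6.315, so f = 0.02507.
ΔP = f(L/D_h)(ρV²/2) = 0.02507·17/0.04032·6.727e+04 = 7.112e+05 Pa.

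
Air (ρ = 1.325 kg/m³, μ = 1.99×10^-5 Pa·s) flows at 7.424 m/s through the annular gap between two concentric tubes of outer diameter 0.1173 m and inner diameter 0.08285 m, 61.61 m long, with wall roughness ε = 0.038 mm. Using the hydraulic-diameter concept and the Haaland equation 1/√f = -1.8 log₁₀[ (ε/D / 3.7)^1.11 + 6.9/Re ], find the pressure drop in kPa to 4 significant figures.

ΔP ≈ 1.876 kPa

Hydraulic diameter D_h = 4A/P = D_o - D_i = 0.1173 - 0.08285 = 0.03445 m.
Re = ρVD_h/μ = 1.325·7.424·0.03445/1.99e-05 = 1.703e+04.
ε/D_h = 3.8e-05/0.03445 = 0.0011; Haaland gives 1/√f = -1.8 log₁₀[0.000122+0.000405] = 5.9, so f = 0.02872.
ΔP = f(L/D_h)(ρV²/2) = 0.02872·61.61/0.03445·36.51 = 1876 Pa.
ΔP = 1.876 kPa.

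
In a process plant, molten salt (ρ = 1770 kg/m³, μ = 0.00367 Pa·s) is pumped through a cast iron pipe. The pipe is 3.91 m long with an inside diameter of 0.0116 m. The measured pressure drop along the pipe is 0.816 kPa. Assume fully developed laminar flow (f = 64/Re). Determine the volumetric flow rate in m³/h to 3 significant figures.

For laminar flow, f = 64/Re with Re = ρVD/μ, so Darcy-Weisbach reduces to ΔP = 32μLV/D². Solving for V: V = ΔP·D²/(32μL) = 816·(0.0116)²/(32·0.00367·3.91) = 0.2391 m/s.
Check: Re = ρVD/μ = 1770·0.2391·0.0116/0.00367 = 1338 < 2300, so the laminar assumption holds.
Q = V·A = 0.2391·(π/4·0.0116²) = 2.527e-05 m³/s = 0.0910 m³/h.

Q ≈ 0.0910 m³/h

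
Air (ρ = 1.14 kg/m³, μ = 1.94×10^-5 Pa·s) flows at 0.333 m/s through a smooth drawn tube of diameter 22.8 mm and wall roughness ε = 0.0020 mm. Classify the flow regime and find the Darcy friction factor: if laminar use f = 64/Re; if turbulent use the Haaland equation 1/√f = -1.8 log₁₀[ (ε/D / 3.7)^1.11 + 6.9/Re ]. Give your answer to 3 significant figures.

Re = ρVD/μ = 1.14·0.333·0.0228/1.94e-05 = 446.2.
Re < 2300 → laminar, so f = 64/Re = 0.1434 (roughness is irrelevant in laminar flow).

f ≈ 0.143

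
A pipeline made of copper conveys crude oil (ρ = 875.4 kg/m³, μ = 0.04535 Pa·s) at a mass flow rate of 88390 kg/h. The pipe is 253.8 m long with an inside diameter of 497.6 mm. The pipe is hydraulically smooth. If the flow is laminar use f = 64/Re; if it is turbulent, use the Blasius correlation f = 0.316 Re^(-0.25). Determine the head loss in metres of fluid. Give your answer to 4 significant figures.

ṁ = 88390 kg/h = 88390/3600 = 24.55 kg/s.
A = πD²/4 = π(0.4976)²/4 = 0.1945 m²; mean velocity V = ṁ/(ρA) = 24.55/(875.4 · 0.1945) = 0.1442 m/s.
Reynolds number Re = ρVD/μ = 875.4 · 0.1442 · 0.4976 / 0.0454 = 1385.
Re < 2300 → laminar flow, so f = 64/Re = 64/1385 = 0.0462 (the turbulent correlation is not needed).
Darcy-Weisbach: ΔP = f(L/D)(ρV²/2) = 0.0462·(253.8/0.4976)·(875.4·0.1442²/2) = 0.0462·510·9.105 = 214.5 Pa.
Head loss h_f = ΔP/(ρg) = 214.5/(875.4·9.81) = 0.02498 m.

h_f ≈ 0.02498 m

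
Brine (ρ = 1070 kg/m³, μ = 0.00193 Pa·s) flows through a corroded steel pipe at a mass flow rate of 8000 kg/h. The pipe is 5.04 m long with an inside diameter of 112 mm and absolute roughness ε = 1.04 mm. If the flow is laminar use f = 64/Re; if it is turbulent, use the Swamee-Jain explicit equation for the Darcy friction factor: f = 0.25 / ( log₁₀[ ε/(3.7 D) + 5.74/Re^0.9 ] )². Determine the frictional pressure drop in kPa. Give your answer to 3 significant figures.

ṁ = 8000 kg/h = 8000/3600 = 2.222 kg/s.
A = πD²/4 = π(0.112)²/4 = 0.009852 m²; mean velocity V = ṁ/(ρA) = 2.222/(1070 · 0.009852) = 0.2108 m/s.
Reynolds number Re = ρVD/μ = 1070 · 0.2108 · 0.112 / 0.00193 = 1.309e+04.
Re > 4000 → turbulent. Relative roughness ε/D = 0.00104/0.112 = 0.00929. Swamee-Jain: f = 0.25/(log₁₀[0.00929/3.7 + 5.74/1.309e+04^0.9])² = 0.25/(log₁₀[0.00251 + 0.00113])² = 0.25/(-2.439)² = 0.04203.
Darcy-Weisbach: ΔP = f(L/D)(ρV²/2) = 0.04203·(5.04/0.112)·(1070·0.2108²/2) = 0.04203·45·23.77 = 44.97 Pa.
ΔP = 44.97 Pa = 0.0450 kPa.

ΔP ≈ 0.0450 kPa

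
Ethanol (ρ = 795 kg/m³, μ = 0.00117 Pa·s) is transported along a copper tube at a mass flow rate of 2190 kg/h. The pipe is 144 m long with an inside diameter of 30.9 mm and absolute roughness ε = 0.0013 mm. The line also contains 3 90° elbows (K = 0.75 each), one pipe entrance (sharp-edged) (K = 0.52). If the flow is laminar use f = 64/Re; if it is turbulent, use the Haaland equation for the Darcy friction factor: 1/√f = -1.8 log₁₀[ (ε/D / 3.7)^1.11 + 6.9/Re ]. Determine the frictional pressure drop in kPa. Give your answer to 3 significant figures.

ṁ = 2190 kg/h = 2190/3600 = 0.6083 kg/s.
A = πD²/4 = π(0.0309)²/4 = 0.0007499 m²; mean velocity V = ṁ/(ρA) = 0.6083/(795 · 0.0007499) = 1.02 m/s.
Reynolds number Re = ρVD/μ = 795 · 1.02 · 0.0309 / 0.00117 = 2.142e+04.
Re > 4000 → turbulent. Relative roughness ε/D = 1.3e-06/0.0309 = 4.21e-05. Haaland: 1/√f = -1.8 log₁₀[(4.21e-05/3.7)^1.11 + 6.9/2.142e+04] = -1.8 log₁₀[3.25e-06 + 0.000322] = 6.278, so f = 0.02537.
Total minor-loss coefficient ΣK = 3·0.75 + 1·0.52 = 2.77.
ΔP = [f·L/D + ΣK]·(ρV²/2) = [0.02537·144/0.0309 + 2.77]·(795·1.02²/2) = [118.2 + 2.77]·413.9 = 5.009e+04 Pa.
ΔP = 5.009e+04 Pa = 50.1 kPa.

ΔP ≈ 50.1 kPa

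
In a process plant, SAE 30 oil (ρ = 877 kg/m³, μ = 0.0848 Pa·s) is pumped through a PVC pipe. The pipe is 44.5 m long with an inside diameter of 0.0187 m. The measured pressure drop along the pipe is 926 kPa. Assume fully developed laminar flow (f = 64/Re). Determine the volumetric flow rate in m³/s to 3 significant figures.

Q ≈ 7.36×10^-4 m³/s

For laminar flow, f = 64/Re with Re = ρVD/μ, so Darcy-Weisbach reduces to ΔP = 32μLV/D². Solving for V: V = ΔP·D²/(32μL) = 9.26e+05·(0.0187)²/(32·0.0848·44.5) = 2.682 m/s.
Check: Re = ρVD/μ = 877·2.682·0.0187/0.0848 = 518.6 < 2300, so the laminar assumption holds.
Q = V·A = 2.682·(π/4·0.0187²) = 0.0007365 m³/s = 7.36×10^-4 m³/s.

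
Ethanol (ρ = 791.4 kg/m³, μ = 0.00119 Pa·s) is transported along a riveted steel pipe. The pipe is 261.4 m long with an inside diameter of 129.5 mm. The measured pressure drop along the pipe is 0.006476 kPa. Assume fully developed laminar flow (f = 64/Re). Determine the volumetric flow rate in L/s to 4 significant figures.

Q ≈ 0.1437 L/s

For laminar flow, f = 64/Re with Re = ρVD/μ, so Darcy-Weisbach reduces to ΔP = 32μLV/D². Solving for V: V = ΔP·D²/(32μL) = 6.476·(0.1295)²/(32·0.00119·261.4) = 0.01091 m/s.
Check: Re = ρVD/μ = 791.4·0.01091·0.1295/0.00119 = 939.6 < 2300, so the laminar assumption holds.
Q = V·A = 0.01091·(π/4·0.1295²) = 0.0001437 m³/s = 0.1437 L/s.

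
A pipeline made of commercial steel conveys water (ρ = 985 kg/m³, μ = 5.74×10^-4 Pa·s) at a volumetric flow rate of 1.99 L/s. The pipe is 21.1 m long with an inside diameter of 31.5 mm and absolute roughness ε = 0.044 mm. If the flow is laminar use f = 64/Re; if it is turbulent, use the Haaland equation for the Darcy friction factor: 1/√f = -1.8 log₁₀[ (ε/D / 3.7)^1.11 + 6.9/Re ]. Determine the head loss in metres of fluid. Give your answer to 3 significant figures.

h_f ≈ 5.07 m

Q = 1.99 L/s = 1.99/1000 = 0.00199 m³/s.
Cross-sectional area A = πD²/4 = π(0.0315)²/4 = 0.0007793 m²; mean velocity V = Q/A = 0.00199/0.0007793 = 2.554 m/s.
Reynolds number Re = ρVD/μ = 985 · 2.554 · 0.0315 / 0.000574 = 1.38e+05.
Re > 4000 → turbulent. Relative roughness ε/D = 4.4e-05/0.0315 = 0.0014. Haaland: 1/√f = -1.8 log₁₀[(0.0014/3.7)^1.11 + 6.9/1.38e+05] = -1.8 log₁₀[0.000159 + 5e-05] = 6.625, so f = 0.02278.
Darcy-Weisbach: ΔP = f(L/D)(ρV²/2) = 0.02278·(21.1/0.0315)·(985·2.554²/2) = 0.02278·669.8·3211 = 4.901e+04 Pa.
Head loss h_f = ΔP/(ρg) = 4.901e+04/(985·9.81) = 5.07 m.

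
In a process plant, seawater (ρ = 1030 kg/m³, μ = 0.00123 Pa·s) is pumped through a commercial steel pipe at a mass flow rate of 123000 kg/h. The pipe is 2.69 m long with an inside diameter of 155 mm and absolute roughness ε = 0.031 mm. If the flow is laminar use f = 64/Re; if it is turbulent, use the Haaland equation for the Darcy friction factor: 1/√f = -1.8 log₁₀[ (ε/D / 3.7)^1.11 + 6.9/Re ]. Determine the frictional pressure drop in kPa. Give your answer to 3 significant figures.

ΔP ≈ 0.458 kPa

ṁ = 123000 kg/h = 123000/3600 = 34.17 kg/s.
A = πD²/4 = π(0.155)²/4 = 0.01887 m²; mean velocity V = ṁ/(ρA) = 34.17/(1030 · 0.01887) = 1.758 m/s.
Reynolds number Re = ρVD/μ = 1030 · 1.758 · 0.155 / 0.00123 = 2.282e+05.
Re > 4000 → turbulent. Relative roughness ε/D = 3.1e-05/0.155 = 0.0002. Haaland: 1/√f = -1.8 log₁₀[(0.0002/3.7)^1.11 + 6.9/2.282e+05] = -1.8 log₁₀[1.83e-05 + 3.02e-05] = 7.764, so f = 0.01659.
Darcy-Weisbach: ΔP = f(L/D)(ρV²/2) = 0.01659·(2.69/0.155)·(1030·1.758²/2) = 0.01659·17.35·1592 = 458.2 Pa.
ΔP = 458.2 Pa = 0.458 kPa.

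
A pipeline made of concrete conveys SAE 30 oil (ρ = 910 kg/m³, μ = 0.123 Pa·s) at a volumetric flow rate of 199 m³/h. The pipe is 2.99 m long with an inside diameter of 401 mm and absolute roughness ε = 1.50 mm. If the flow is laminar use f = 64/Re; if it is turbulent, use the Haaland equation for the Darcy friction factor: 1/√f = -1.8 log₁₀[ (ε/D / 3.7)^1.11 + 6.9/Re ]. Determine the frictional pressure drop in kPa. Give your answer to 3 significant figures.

ΔP ≈ 0.0320 kPa

Q = 199 m³/h = 199/3600 = 0.05528 m³/s.
Cross-sectional area A = πD²/4 = π(0.401)²/4 = 0.1263 m²; mean velocity V = Q/A = 0.05528/0.1263 = 0.4377 m/s.
Reynolds number Re = ρVD/μ = 910 · 0.4377 · 0.401 / 0.123 = 1299.
Re < 2300 → laminar flow, so f = 64/Re = 64/1299 = 0.04929 (the turbulent correlation is not needed).
Darcy-Weisbach: ΔP = f(L/D)(ρV²/2) = 0.04929·(2.99/0.401)·(910·0.4377²/2) = 0.04929·7.456·87.17 = 32.03 Pa.
ΔP = 32.03 Pa = 0.0320 kPa.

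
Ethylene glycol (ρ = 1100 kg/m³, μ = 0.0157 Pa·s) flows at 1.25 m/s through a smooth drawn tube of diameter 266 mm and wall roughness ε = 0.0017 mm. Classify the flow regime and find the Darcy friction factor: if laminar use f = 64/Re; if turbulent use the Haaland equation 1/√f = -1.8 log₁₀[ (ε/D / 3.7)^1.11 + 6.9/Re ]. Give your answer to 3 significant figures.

Re = ρVD/μ = 1100·1.25·0.266/0.0157 = 2.33e+04.
Re > 4000 → turbulent. ε/D = 1.7e-06/0.266 = 6.39e-06; Haaland: 1/√f = -1.8 log₁₀[4.01e-07 + 0.000296] = 6.35, so f = 0.0248.

f ≈ 0.0248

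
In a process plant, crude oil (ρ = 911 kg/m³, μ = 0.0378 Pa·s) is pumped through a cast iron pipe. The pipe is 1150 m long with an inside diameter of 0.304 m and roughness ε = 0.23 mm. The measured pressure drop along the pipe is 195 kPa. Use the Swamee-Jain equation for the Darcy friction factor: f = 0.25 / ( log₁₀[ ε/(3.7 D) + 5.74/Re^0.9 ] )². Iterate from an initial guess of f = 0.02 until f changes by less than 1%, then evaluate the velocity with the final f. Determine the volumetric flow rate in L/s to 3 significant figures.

Q ≈ 142 L/s

Rearranging Darcy-Weisbach: V = √(2·ΔP·D/(f·L·ρ)). With ε/D = 0.00023/0.304 = 0.000757, iterate starting from f = 0.02:
  f = 0.02 → V = √(2·1.95e+05·0.304/(0.02·1150·911)) = 2.379 m/s; Re = ρVD/μ = 1.743e+04; f → 0.0284
  f = 0.0284 → V = 1.996 m/s; Re = 1.463e+04; f → 0.02951
  f = 0.02951 → V = 1.958 m/s; Re = 1.435e+04; f → 0.02964
Converged (Δf/f < 1%). With the final f = 0.02964: V = √(2·1.95e+05·0.304/(0.02964·1150·911)) = 1.954 m/s.
Q = V·A = 1.954·(π/4·0.304²) = 0.1418 m³/s = 142 L/s.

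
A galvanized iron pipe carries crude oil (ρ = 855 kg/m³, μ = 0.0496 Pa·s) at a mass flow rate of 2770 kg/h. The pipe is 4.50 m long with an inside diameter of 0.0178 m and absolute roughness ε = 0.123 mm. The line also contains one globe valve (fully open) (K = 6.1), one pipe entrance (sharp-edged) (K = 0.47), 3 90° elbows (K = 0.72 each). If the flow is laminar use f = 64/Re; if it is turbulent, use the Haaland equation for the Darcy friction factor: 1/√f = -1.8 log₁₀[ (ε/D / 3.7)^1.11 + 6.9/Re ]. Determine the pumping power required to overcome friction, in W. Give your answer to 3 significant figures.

P ≈ 117 W

ṁ = 2770 kg/h = 2770/3600 = 0.7694 kg/s.
A = πD²/4 = π(0.0178)²/4 = 0.0002488 m²; mean velocity V = ṁ/(ρA) = 0.7694/(855 · 0.0002488) = 3.616 m/s.
Reynolds number Re = ρVD/μ = 855 · 3.616 · 0.0178 / 0.0496 = 1110.
Re < 2300 → laminar flow, so f = 64/Re = 64/1110 = 0.05768 (the turbulent correlation is not needed).
Total minor-loss coefficient ΣK = 1·6.1 + 1·0.47 + 3·0.72 = 8.73.
ΔP = [f·L/D + ΣK]·(ρV²/2) = [0.05768·4.5/0.0178 + 8.73]·(855·3.616²/2) = [14.58 + 8.73]·5591 = 1.303e+05 Pa.
Q = ṁ/ρ = 0.7694/855 = 0.0008999 m³/s.
Pumping power P = QΔP = 0.0008999·1.303e+05 = 117.3 W = 117 W.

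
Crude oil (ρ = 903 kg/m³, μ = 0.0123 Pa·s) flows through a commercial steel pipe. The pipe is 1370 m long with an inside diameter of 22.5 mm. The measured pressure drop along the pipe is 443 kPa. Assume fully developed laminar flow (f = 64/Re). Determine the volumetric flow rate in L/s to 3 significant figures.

For laminar flow, f = 64/Re with Re = ρVD/μ, so Darcy-Weisbach reduces to ΔP = 32μLV/D². Solving for V: V = ΔP·D²/(32μL) = 4.43e+05·(0.0225)²/(32·0.0123·1370) = 0.4159 m/s.
Check: Re = ρVD/μ = 903·0.4159·0.0225/0.0123 = 687 < 2300, so the laminar assumption holds.
Q = V·A = 0.4159·(π/4·0.0225²) = 0.0001654 m³/s = 0.165 L/s.

Q ≈ 0.165 L/s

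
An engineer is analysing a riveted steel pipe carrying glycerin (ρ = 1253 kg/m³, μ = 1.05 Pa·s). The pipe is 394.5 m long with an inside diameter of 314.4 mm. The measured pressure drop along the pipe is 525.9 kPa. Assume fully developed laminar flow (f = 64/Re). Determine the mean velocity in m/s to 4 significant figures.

V ≈ 3.922 m/s

For laminar flow, f = 64/Re with Re = ρVD/μ, so Darcy-Weisbach reduces to ΔP = 32μLV/D². Solving for V: V = ΔP·D²/(32μL) = 5.259e+05·(0.3144)²/(32·1.05·394.5) = 3.922 m/s.
Check: Re = ρVD/μ = 1253·3.922·0.3144/1.05 = 1471 < 2300, so the laminar assumption holds.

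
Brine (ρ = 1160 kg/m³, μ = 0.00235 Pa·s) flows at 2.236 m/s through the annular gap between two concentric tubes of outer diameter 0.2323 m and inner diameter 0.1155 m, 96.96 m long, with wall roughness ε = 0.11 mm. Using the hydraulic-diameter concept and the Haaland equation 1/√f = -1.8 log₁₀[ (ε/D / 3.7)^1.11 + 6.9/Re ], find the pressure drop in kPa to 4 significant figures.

Hydraulic diameter D_h = 4A/P = D_o - D_i = 0.2323 - 0.1155 = 0.1168 m.
Re = ρVD_h/μ = 1160·2.236·0.1168/0.00235 = 1.289e+05.
ε/D_h = 0.00011/0.1168 = 0.000942; Haaland gives 1/√f = -1.8 log₁₀[0.000102+5.35e-05] = 6.853, so f = 0.0213.
ΔP = f(L/D_h)(ρV²/2) = 0.0213·96.96/0.1168·2900 = 5.126e+04 Pa.
ΔP = 51.26 kPa.

ΔP ≈ 51.26 kPa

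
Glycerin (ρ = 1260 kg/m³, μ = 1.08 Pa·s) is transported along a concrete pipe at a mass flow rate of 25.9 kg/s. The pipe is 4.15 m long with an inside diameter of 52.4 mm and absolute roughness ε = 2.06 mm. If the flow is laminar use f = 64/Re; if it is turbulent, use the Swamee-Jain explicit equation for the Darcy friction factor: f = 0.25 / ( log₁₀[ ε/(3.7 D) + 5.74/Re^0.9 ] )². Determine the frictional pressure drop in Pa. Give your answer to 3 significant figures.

ΔP ≈ 498000 Pa

A = πD²/4 = π(0.0524)²/4 = 0.002157 m²; mean velocity V = ṁ/(ρA) = 25.9/(1260 · 0.002157) = 9.532 m/s.
Reynolds number Re = ρVD/μ = 1260 · 9.532 · 0.0524 / 1.08 = 582.7.
Re < 2300 → laminar flow, so f = 64/Re = 64/582.7 = 0.1098 (the turbulent correlation is not needed).
Darcy-Weisbach: ΔP = f(L/D)(ρV²/2) = 0.1098·(4.15/0.0524)·(1260·9.532²/2) = 0.1098·79.2·5.724e+04 = 4.979e+05 Pa.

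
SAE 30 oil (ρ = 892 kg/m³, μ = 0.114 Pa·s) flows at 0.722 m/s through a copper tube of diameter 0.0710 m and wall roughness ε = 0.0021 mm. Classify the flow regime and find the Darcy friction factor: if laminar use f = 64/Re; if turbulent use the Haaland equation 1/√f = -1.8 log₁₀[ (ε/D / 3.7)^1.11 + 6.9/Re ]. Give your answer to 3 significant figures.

Re = ρVD/μ = 892·0.722·0.071/0.114 = 401.1.
Re < 2300 → laminar, so f = 64/Re = 0.1596 (roughness is irrelevant in laminar flow).

f ≈ 0.160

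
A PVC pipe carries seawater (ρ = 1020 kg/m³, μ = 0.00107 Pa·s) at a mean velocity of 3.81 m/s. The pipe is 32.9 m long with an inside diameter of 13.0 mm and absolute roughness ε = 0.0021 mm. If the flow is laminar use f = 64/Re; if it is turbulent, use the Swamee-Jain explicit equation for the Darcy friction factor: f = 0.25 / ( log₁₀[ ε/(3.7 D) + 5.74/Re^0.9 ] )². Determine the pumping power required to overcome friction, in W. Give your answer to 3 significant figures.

Reynolds number Re = ρVD/μ = 1020 · 3.81 · 0.013 / 0.00107 = 4.722e+04.
Re > 4000 → turbulent. Relative roughness ε/D = 2.1e-06/0.013 = 0.000162. Swamee-Jain: f = 0.25/(log₁₀[0.000162/3.7 + 5.74/4.722e+04^0.9])² = 0.25/(log₁₀[4.37e-05 + 0.000357])² = 0.25/(-3.398)² = 0.02166.
Darcy-Weisbach: ΔP = f(L/D)(ρV²/2) = 0.02166·(32.9/0.013)·(1020·3.81²/2) = 0.02166·2531·7403 = 4.058e+05 Pa.
Q = V·A = 3.81·0.0001327 = 0.0005057 m³/s.
Pumping power P = QΔP = 0.0005057·4.058e+05 = 205.2 W = 205 W.

P ≈ 205 W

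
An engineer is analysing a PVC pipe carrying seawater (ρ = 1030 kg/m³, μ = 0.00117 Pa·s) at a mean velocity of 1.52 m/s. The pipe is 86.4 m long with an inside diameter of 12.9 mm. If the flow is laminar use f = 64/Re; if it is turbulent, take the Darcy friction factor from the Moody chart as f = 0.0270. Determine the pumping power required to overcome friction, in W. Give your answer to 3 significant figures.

Reynolds number Re = ρVD/μ = 1030 · 1.52 · 0.0129 / 0.00117 = 1.726e+04.
Re > 4000 → turbulent; use the Moody-chart value f = 0.0270.
Darcy-Weisbach: ΔP = f(L/D)(ρV²/2) = 0.027·(86.4/0.0129)·(1030·1.52²/2) = 0.027·6698·1190 = 2.152e+05 Pa.
Q = V·A = 1.52·0.0001307 = 0.0001987 m³/s.
Pumping power P = QΔP = 0.0001987·2.152e+05 = 42.75 W = 42.7 W.

P ≈ 42.7 W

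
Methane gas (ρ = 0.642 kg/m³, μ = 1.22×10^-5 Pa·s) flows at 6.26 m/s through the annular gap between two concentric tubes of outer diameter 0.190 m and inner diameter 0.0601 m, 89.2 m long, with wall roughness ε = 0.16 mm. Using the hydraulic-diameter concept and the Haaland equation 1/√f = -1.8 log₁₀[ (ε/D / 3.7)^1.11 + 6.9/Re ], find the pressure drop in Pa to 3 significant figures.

ΔP ≈ 215 Pa

Hydraulic diameter D_h = 4A/P = D_o - D_i = 0.19 - 0.0601 = 0.1299 m.
Re = ρVD_h/μ = 0.642·6.26·0.1299/1.22e-05 = 4.279e+04.
ε/D_h = 0.00016/0.1299 = 0.00123; Haaland gives 1/√f = -1.8 log₁₀[0.000138+0.000161] = 6.343, so f = 0.02485.
ΔP = f(L/D_h)(ρV²/2) = 0.02485·89.2/0.1299·12.58 = 214.7 Pa.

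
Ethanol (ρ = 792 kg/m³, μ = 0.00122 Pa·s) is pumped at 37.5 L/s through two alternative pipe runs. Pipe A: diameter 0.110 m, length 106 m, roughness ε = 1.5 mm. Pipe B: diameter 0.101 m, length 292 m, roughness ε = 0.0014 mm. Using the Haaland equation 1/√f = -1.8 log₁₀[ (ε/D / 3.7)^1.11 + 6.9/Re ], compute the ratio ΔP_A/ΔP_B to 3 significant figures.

Pipe A: V = Q/A = 0.0375/0.009503 = 3.946 m/s; Re = 2.818e+05; ε/D = 0.0136; Haaland → f = 0.04247; ΔP_A = f(L/D)(ρV²/2) = 2.523e+05 Pa.
Pipe B: V = Q/A = 0.0375/0.008012 = 4.681 m/s; Re = 3.069e+05; ε/D = 1.39e-05; Haaland → f = 0.0144; ΔP_B = f(L/D)(ρV²/2) = 3.611e+05 Pa.
ΔP_A/ΔP_B = 2.523e+05/3.611e+05 = 0.699.

ΔP_A/ΔP_B ≈ 0.699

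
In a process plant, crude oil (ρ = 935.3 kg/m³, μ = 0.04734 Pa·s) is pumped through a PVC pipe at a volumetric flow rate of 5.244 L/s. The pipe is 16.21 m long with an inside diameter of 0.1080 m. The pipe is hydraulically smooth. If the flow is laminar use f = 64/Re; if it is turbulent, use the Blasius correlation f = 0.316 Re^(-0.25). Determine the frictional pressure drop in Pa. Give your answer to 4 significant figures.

ΔP ≈ 1205 Pa

Q = 5.244 L/s = 5.244/1000 = 0.005244 m³/s.
Cross-sectional area A = πD²/4 = π(0.108)²/4 = 0.009161 m²; mean velocity V = Q/A = 0.005244/0.009161 = 0.5724 m/s.
Reynolds number Re = ρVD/μ = 935.3 · 0.5724 · 0.108 / 0.0473 = 1221.
Re < 2300 → laminar flow, so f = 64/Re = 64/1221 = 0.0524 (the turbulent correlation is not needed).
Darcy-Weisbach: ΔP = f(L/D)(ρV²/2) = 0.0524·(16.21/0.108)·(935.3·0.5724²/2) = 0.0524·150.1·153.2 = 1205 Pa.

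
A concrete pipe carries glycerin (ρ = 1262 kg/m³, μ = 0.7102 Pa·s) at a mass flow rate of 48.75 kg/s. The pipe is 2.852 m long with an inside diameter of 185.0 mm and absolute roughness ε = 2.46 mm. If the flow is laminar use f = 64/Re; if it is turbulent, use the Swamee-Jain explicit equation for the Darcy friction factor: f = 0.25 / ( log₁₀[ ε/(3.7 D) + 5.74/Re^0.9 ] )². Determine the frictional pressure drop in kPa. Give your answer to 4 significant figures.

ΔP ≈ 2.722 kPa

A = πD²/4 = π(0.185)²/4 = 0.02688 m²; mean velocity V = ṁ/(ρA) = 48.75/(1262 · 0.02688) = 1.437 m/s.
Reynolds number Re = ρVD/μ = 1262 · 1.437 · 0.185 / 0.71 = 472.4.
Re < 2300 → laminar flow, so f = 64/Re = 64/472.4 = 0.1355 (the turbulent correlation is not needed).
Darcy-Weisbach: ΔP = f(L/D)(ρV²/2) = 0.1355·(2.852/0.185)·(1262·1.437²/2) = 0.1355·15.42·1303 = 2722 Pa.
ΔP = 2722 Pa = 2.722 kPa.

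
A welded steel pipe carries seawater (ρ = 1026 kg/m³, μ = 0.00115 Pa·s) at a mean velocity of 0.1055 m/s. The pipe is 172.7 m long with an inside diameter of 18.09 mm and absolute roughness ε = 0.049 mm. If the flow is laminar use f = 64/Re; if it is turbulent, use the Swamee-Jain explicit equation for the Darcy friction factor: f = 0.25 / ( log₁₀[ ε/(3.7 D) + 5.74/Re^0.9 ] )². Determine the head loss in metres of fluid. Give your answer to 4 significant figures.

Reynolds number Re = ρVD/μ = 1026 · 0.1055 · 0.01809 / 0.00115 = 1703.
Re < 2300 → laminar flow, so f = 64/Re = 64/1703 = 0.03759 (the turbulent correlation is not needed).
Darcy-Weisbach: ΔP = f(L/D)(ρV²/2) = 0.03759·(172.7/0.01809)·(1026·0.1055²/2) = 0.03759·9547·5.71 = 2049 Pa.
Head loss h_f = ΔP/(ρg) = 2049/(1026·9.81) = 0.2036 m.

h_f ≈ 0.2036 m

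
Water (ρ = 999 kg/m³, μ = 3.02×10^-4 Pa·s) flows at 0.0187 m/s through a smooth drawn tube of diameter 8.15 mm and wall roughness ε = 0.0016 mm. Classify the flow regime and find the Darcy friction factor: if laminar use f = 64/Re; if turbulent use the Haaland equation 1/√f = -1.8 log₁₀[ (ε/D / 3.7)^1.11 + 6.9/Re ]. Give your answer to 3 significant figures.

f ≈ 0.127

Re = ρVD/μ = 999·0.0187·0.00815/0.000302 = 504.1.
Re < 2300 → laminar, so f = 64/Re = 0.1269 (roughness is irrelevant in laminar flow).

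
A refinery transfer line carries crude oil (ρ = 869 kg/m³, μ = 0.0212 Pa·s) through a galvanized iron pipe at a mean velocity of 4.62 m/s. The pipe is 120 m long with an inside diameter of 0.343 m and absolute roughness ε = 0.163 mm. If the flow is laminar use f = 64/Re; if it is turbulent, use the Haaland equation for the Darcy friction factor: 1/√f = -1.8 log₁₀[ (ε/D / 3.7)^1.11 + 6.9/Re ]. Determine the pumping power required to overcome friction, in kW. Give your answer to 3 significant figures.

P ≈ 29.4 kW

Reynolds number Re = ρVD/μ = 869 · 4.62 · 0.343 / 0.0212 = 6.496e+04.
Re > 4000 → turbulent. Relative roughness ε/D = 0.000163/0.343 = 0.000475. Haaland: 1/√f = -1.8 log₁₀[(0.000475/3.7)^1.11 + 6.9/6.496e+04] = -1.8 log₁₀[4.79e-05 + 0.000106] = 6.862, so f = 0.02124.
Darcy-Weisbach: ΔP = f(L/D)(ρV²/2) = 0.02124·(120/0.343)·(869·4.62²/2) = 0.02124·349.9·9274 = 6.891e+04 Pa.
Q = V·A = 4.62·0.0924 = 0.4269 m³/s.
Pumping power P = QΔP = 0.4269·6.891e+04 = 29420 W = 29.4 kW.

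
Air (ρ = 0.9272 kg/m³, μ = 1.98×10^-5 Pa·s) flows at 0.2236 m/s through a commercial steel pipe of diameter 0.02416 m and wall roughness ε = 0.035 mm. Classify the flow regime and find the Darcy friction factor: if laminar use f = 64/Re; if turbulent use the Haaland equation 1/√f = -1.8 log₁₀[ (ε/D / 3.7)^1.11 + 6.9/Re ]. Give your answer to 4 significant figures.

Re = ρVD/μ = 0.9272·0.2236·0.02416/1.98e-05 = 253.
Re < 2300 → laminar, so f = 64/Re = 0.253 (roughness is irrelevant in laminar flow).

f ≈ 0.2530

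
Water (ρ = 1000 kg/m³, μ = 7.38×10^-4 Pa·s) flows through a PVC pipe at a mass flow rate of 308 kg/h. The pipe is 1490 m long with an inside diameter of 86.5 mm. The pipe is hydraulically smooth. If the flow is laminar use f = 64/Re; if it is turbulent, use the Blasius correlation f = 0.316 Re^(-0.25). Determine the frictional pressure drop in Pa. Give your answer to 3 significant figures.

ṁ = 308 kg/h = 308/3600 = 0.08556 kg/s.
A = πD²/4 = π(0.0865)²/4 = 0.005877 m²; mean velocity V = ṁ/(ρA) = 0.08556/(1000 · 0.005877) = 0.01456 m/s.
Reynolds number Re = ρVD/μ = 1000 · 0.01456 · 0.0865 / 0.000738 = 1706.
Re < 2300 → laminar flow, so f = 64/Re = 64/1706 = 0.03751 (the turbulent correlation is not needed).
Darcy-Weisbach: ΔP = f(L/D)(ρV²/2) = 0.03751·(1490/0.0865)·(1000·0.01456²/2) = 0.03751·1.723e+04·0.106 = 68.47 Pa.

ΔP ≈ 68.5 Pa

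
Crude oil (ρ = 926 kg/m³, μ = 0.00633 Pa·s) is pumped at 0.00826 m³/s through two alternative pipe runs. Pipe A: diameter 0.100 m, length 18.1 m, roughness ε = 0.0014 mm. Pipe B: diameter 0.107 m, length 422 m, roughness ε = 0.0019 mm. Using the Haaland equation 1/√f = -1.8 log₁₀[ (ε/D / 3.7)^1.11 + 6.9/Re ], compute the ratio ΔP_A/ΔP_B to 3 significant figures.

Pipe A: V = Q/A = 0.00826/0.007854 = 1.052 m/s; Re = 1.538e+04; ε/D = 1.4e-05; Haaland → f = 0.02755; ΔP_A = f(L/D)(ρV²/2) = 2553 Pa.
Pipe B: V = Q/A = 0.00826/0.008992 = 0.9186 m/s; Re = 1.438e+04; ε/D = 1.78e-05; Haaland → f = 0.02804; ΔP_B = f(L/D)(ρV²/2) = 4.32e+04 Pa.
ΔP_A/ΔP_B = 2553/4.32e+04 = 0.0591.

ΔP_A/ΔP_B ≈ 0.0591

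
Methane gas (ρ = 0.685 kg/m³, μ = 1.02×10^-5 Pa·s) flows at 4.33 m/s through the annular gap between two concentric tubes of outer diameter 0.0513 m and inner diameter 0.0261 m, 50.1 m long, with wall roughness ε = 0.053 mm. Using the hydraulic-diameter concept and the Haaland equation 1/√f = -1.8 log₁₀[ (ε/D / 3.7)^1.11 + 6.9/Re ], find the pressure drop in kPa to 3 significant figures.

ΔP ≈ 0.461 kPa

Hydraulic diameter D_h = 4A/P = D_o - D_i = 0.0513 - 0.0261 = 0.0252 m.
Re = ρVD_h/μ = 0.685·4.33·0.0252/1.02e-05 = 7328.
ε/D_h = 5.3e-05/0.0252 = 0.0021; Haaland gives 1/√f = -1.8 log₁₀[0.00025+0.000942] = 5.263, so f = 0.0361.
ΔP = f(L/D_h)(ρV²/2) = 0.0361·50.1/0.0252·6.421 = 460.9 Pa.
ΔP = 0.461 kPa.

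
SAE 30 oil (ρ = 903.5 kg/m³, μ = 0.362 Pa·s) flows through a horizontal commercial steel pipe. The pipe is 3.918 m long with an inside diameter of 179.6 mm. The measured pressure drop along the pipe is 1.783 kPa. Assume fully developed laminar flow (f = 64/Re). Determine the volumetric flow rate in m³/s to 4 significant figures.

Q ≈ 0.03210 m³/s

For laminar flow, f = 64/Re with Re = ρVD/μ, so Darcy-Weisbach reduces to ΔP = 32μLV/D². Solving for V: V = ΔP·D²/(32μL) = 1783·(0.1796)²/(32·0.362·3.918) = 1.267 m/s.
Check: Re = ρVD/μ = 903.5·1.267·0.1796/0.362 = 568 < 2300, so the laminar assumption holds.
Q = V·A = 1.267·(π/4·0.1796²) = 0.0321 m³/s = 0.03210 m³/s.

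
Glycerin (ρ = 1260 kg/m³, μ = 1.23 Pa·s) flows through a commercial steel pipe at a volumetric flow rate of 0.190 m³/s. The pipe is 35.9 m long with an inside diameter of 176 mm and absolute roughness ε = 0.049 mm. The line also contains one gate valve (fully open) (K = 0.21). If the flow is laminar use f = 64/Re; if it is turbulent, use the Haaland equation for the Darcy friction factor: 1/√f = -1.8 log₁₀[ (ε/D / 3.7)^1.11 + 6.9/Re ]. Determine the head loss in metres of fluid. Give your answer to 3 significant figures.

h_f ≈ 29.5 m

Cross-sectional area A = πD²/4 = π(0.176)²/4 = 0.02433 m²; mean velocity V = Q/A = 0.19/0.02433 = 7.81 m/s.
Reynolds number Re = ρVD/μ = 1260 · 7.81 · 0.176 / 1.23 = 1408.
Re < 2300 → laminar flow, so f = 64/Re = 64/1408 = 0.04545 (the turbulent correlation is not needed).
Total minor-loss coefficient ΣK = 1·0.21 = 0.21.
ΔP = [f·L/D + ΣK]·(ρV²/2) = [0.04545·35.9/0.176 + 0.21]·(1260·7.81²/2) = [9.271 + 0.21]·3.843e+04 = 3.643e+05 Pa.
Head loss h_f = ΔP/(ρg) = 3.643e+05/(1260·9.81) = 29.5 m.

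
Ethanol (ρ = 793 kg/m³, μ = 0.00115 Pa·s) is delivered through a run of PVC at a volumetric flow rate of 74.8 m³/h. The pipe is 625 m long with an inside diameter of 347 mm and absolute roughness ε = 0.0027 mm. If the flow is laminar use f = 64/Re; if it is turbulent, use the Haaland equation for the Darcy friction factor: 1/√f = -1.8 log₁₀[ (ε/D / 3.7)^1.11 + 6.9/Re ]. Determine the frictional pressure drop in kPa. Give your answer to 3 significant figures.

ΔP ≈ 0.707 kPa

Q = 74.8 m³/h = 74.8/3600 = 0.02078 m³/s.
Cross-sectional area A = πD²/4 = π(0.347)²/4 = 0.09457 m²; mean velocity V = Q/A = 0.02078/0.09457 = 0.2197 m/s.
Reynolds number Re = ρVD/μ = 793 · 0.2197 · 0.347 / 0.00115 = 5.257e+04.
Re > 4000 → turbulent. Relative roughness ε/D = 2.7e-06/0.347 = 7.78e-06. Haaland: 1/√f = -1.8 log₁₀[(7.78e-06/3.7)^1.11 + 6.9/5.257e+04] = -1.8 log₁₀[4.99e-07 + 0.000131] = 6.984, so f = 0.0205.
Darcy-Weisbach: ΔP = f(L/D)(ρV²/2) = 0.0205·(625/0.347)·(793·0.2197²/2) = 0.0205·1801·19.14 = 706.7 Pa.
ΔP = 706.7 Pa = 0.707 kPa.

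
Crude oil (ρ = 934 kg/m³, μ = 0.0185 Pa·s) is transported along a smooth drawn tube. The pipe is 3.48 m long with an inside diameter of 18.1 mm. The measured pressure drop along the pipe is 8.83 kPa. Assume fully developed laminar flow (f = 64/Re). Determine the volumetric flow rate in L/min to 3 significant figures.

Q ≈ 21.7 L/min

For laminar flow, f = 64/Re with Re = ρVD/μ, so Darcy-Weisbach reduces to ΔP = 32μLV/D². Solving for V: V = ΔP·D²/(32μL) = 8830·(0.0181)²/(32·0.0185·3.48) = 1.404 m/s.
Check: Re = ρVD/μ = 934·1.404·0.0181/0.0185 = 1283 < 2300, so the laminar assumption holds.
Q = V·A = 1.404·(π/4·0.0181²) = 0.0003613 m³/s = 21.7 L/min.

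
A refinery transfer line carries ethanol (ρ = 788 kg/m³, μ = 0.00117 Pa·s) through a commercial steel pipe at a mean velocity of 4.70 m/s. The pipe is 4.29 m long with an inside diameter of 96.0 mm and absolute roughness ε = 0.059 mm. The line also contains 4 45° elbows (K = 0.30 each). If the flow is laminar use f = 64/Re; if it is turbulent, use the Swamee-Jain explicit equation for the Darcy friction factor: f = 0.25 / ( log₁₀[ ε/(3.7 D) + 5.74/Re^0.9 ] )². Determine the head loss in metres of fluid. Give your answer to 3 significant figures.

Reynolds number Re = ρVD/μ = 788 · 4.7 · 0.096 / 0.00117 = 3.039e+05.
Re > 4000 → turbulent. Relative roughness ε/D = 5.9e-05/0.096 = 0.000615. Swamee-Jain: f = 0.25/(log₁₀[0.000615/3.7 + 5.74/3.039e+05^0.9])² = 0.25/(log₁₀[0.000166 + 6.68e-05])² = 0.25/(-3.633)² = 0.01894.
Total minor-loss coefficient ΣK = 4·0.3 = 1.2.
ΔP = [f·L/D + ΣK]·(ρV²/2) = [0.01894·4.29/0.096 + 1.2]·(788·4.7²/2) = [0.8465 + 1.2]·8703 = 1.781e+04 Pa.
Head loss h_f = ΔP/(ρg) = 1.781e+04/(788·9.81) = 2.30 m.

h_f ≈ 2.30 m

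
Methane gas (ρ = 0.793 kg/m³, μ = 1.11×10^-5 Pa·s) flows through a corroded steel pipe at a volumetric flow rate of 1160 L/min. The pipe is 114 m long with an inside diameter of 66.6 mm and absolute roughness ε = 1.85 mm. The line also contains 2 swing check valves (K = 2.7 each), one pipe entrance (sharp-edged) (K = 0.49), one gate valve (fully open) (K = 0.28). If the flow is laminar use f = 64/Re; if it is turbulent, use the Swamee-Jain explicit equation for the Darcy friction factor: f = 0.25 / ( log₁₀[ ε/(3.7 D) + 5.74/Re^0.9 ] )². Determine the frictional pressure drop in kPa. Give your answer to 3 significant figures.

Q = 1160 L/min = 1160/60000 = 0.01933 m³/s.
Cross-sectional area A = πD²/4 = π(0.0666)²/4 = 0.003484 m²; mean velocity V = Q/A = 0.01933/0.003484 = 5.55 m/s.
Reynolds number Re = ρVD/μ = 0.793 · 5.55 · 0.0666 / 1.11e-05 = 2.641e+04.
Re > 4000 → turbulent. Relative roughness ε/D = 0.00185/0.0666 = 0.0278. Swamee-Jain: f = 0.25/(log₁₀[0.0278/3.7 + 5.74/2.641e+04^0.9])² = 0.25/(log₁₀[0.00751 + 0.000602])² = 0.25/(-2.091)² = 0.05718.
Total minor-loss coefficient ΣK = 2·2.7 + 1·0.49 + 1·0.28 = 6.17.
ΔP = [f·L/D + ΣK]·(ρV²/2) = [0.05718·114/0.0666 + 6.17]·(0.793·5.55²/2) = [97.87 + 6.17]·12.21 = 1271 Pa.
ΔP = 1271 Pa = 1.27 kPa.

ΔP ≈ 1.27 kPa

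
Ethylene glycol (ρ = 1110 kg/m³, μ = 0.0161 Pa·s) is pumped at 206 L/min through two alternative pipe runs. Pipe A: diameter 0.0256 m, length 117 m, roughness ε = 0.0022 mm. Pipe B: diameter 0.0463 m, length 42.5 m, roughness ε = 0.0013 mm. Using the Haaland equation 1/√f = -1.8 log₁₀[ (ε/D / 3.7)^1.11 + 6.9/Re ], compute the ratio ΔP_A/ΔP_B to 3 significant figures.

Pipe A: V = Q/A = 0.003433/0.0005147 = 6.67 m/s; Re = 1.177e+04; ε/D = 8.59e-05; Haaland → f = 0.02964; ΔP_A = f(L/D)(ρV²/2) = 3.345e+06 Pa.
Pipe B: V = Q/A = 0.003433/0.001684 = 2.039 m/s; Re = 6509; ε/D = 2.81e-05; Haaland → f = 0.0349; ΔP_B = f(L/D)(ρV²/2) = 7.393e+04 Pa.
ΔP_A/ΔP_B = 3.345e+06/7.393e+04 = 45.2.

ΔP_A/ΔP_B ≈ 45.2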